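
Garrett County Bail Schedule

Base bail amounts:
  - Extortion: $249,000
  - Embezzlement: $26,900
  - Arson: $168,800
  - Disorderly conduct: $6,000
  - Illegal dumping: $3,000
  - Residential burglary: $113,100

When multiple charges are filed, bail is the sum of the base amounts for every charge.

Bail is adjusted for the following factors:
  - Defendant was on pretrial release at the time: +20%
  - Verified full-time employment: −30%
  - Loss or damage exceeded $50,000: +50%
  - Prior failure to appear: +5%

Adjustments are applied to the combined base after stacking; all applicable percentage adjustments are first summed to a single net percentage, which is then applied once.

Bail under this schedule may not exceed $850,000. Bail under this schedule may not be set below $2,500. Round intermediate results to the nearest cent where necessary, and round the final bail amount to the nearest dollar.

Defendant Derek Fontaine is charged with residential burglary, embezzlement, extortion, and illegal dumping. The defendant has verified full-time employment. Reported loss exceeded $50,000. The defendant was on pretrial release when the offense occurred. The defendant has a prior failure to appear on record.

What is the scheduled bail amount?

$568,400

Base amounts from the schedule: residential burglary $113,100; embezzlement $26,900; extortion $249,000; illegal dumping $3,000.
Stacking rule: sum of all bases. $113,100 + $26,900 + $249,000 + $3,000 = $392,000.
Net percentage adjustment: +20% −30% +50% +5% = +45%. $392,000 × 1.45 = $568,400.
$568,400 is within the $850,000 maximum.
$568,400 is at or above the $2,500 minimum.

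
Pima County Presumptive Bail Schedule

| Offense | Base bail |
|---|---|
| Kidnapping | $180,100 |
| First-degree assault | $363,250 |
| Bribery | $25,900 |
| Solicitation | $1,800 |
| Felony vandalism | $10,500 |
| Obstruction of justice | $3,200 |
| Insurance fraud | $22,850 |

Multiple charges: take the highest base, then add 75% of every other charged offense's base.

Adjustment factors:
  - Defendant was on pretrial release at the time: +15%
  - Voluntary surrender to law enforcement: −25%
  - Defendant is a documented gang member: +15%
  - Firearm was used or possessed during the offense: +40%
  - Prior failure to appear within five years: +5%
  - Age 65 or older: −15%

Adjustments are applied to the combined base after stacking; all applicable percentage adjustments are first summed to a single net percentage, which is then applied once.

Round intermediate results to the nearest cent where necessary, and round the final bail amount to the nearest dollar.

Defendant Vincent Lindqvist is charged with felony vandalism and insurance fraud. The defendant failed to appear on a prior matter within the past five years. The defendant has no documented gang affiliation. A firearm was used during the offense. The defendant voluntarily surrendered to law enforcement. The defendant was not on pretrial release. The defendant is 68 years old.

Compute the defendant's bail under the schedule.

Base amounts from the schedule: felony vandalism $10,500; insurance fraud $22,850.
Stacking rule: highest base plus 75% of each additional charge. Highest is insurance fraud at $22,850. Additional: $10,500 × 75% = $7,875. Combined base = $22,850 + $7,875 = $30,725.
Net percentage adjustment: −25% +40% +5% −15% = +5%. $30,725 × 1.05 = $32,261.25.
Rounded to the nearest dollar: $32,261.

$32,261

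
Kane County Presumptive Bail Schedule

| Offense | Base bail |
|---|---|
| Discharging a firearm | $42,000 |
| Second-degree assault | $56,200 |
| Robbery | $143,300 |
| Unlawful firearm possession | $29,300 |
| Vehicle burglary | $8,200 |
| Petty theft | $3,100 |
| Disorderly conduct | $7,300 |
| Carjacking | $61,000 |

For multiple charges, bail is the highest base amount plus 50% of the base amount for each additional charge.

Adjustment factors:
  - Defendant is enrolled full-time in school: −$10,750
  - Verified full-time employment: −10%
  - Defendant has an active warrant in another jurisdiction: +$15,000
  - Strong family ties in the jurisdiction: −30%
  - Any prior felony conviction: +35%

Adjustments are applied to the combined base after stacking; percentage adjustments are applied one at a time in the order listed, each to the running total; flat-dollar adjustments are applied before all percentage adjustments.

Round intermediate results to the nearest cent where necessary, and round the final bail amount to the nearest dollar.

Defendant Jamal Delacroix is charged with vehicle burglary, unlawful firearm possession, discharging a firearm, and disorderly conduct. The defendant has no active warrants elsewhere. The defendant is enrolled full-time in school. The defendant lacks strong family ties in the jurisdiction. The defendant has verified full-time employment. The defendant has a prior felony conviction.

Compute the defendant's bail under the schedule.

Base amounts from the schedule: vehicle burglary $8,200; unlawful firearm possession $29,300; discharging a firearm $42,000; disorderly conduct $7,300.
Stacking rule: highest base plus 50% of each additional charge. Highest is discharging a firearm at $42,000. Additional: $8,200 × 50% = $4,100; $29,300 × 50% = $14,650; $7,300 × 50% = $3,650. Combined base = $42,000 + $22,400 = $64,400.
Defendant is enrolled full-time in school (−$10,750 flat): $64,400 − $10,750 = $53,650.
Verified full-time employment (−10%): $53,650 × 0.9 = $48,285.
Any prior felony conviction (+35%): $48,285 × 1.35 = $65,184.75.
Rounded to the nearest dollar: $65,185.

$65,185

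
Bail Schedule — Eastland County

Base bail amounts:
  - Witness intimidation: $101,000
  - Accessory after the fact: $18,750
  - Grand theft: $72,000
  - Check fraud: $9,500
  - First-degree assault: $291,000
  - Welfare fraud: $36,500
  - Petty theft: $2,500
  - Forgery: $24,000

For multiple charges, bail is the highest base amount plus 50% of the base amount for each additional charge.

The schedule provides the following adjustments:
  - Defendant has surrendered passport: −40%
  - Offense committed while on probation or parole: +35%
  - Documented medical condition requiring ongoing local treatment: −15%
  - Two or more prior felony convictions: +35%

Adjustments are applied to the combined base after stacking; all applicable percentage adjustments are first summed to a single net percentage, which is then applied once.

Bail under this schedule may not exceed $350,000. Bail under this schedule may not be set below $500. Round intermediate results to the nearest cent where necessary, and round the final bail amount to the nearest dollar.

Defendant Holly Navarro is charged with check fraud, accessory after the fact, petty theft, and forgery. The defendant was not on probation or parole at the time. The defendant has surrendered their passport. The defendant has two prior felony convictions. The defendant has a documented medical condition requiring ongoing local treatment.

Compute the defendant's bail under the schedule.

$31,500

Base amounts from the schedule: check fraud $9,500; accessory after the fact $18,750; petty theft $2,500; forgery $24,000.
Stacking rule: highest base plus 50% of each additional charge. Highest is forgery at $24,000. Additional: $9,500 × 50% = $4,750; $18,750 × 50% = $9,375; $2,500 × 50% = $1,250. Combined base = $24,000 + $15,375 = $39,375.
Net percentage adjustment: −40% −15% +35% = −20%. $39,375 × 0.8 = $31,500.
$31,500 is within the $350,000 maximum.
$31,500 is at or above the $500 minimum.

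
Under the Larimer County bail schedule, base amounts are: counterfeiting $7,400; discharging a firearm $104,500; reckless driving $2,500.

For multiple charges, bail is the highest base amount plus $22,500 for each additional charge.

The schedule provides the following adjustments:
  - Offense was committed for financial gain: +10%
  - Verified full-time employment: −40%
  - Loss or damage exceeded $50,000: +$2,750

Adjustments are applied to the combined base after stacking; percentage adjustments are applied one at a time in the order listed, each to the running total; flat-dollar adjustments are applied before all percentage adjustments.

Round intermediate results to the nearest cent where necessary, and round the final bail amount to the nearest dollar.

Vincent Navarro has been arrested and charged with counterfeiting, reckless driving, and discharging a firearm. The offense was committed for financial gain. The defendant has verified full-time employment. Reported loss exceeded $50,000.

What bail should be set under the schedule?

$100,485

Base amounts from the schedule: counterfeiting $7,400; reckless driving $2,500; discharging a firearm $104,500.
Stacking rule: highest base plus $22,500 per additional charge. Highest is discharging a firearm at $104,500; 2 additional charges → +$45,000. Combined base = $149,500.
Loss or damage exceeded $50,000 (+$2,750 flat): $149,500 + $2,750 = $152,250.
Offense was committed for financial gain (+10%): $152,250 × 1.1 = $167,475.
Verified full-time employment (−40%): $167,475 × 0.6 = $100,485.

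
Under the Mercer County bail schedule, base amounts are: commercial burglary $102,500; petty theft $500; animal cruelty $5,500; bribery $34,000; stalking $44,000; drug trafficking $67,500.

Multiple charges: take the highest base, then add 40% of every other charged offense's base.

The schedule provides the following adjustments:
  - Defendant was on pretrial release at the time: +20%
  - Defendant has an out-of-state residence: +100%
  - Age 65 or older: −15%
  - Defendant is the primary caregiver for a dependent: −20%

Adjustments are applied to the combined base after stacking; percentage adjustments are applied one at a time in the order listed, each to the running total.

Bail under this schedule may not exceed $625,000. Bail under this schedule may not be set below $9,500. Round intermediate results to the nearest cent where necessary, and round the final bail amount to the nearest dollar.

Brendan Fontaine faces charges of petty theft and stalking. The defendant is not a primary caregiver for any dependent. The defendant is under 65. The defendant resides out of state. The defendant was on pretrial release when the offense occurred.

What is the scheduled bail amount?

Base amounts from the schedule: petty theft $500; stalking $44,000.
Stacking rule: highest base plus 40% of each additional charge. Highest is stalking at $44,000. Additional: $500 × 40% = $200. Combined base = $44,000 + $200 = $44,200.
Defendant was on pretrial release at the time (+20%): $44,200 × 1.2 = $53,040.
Defendant has an out-of-state residence (+100%): $53,040 × 2 = $106,080.
$106,080 is within the $625,000 maximum.
$106,080 is at or above the $9,500 minimum.

$106,080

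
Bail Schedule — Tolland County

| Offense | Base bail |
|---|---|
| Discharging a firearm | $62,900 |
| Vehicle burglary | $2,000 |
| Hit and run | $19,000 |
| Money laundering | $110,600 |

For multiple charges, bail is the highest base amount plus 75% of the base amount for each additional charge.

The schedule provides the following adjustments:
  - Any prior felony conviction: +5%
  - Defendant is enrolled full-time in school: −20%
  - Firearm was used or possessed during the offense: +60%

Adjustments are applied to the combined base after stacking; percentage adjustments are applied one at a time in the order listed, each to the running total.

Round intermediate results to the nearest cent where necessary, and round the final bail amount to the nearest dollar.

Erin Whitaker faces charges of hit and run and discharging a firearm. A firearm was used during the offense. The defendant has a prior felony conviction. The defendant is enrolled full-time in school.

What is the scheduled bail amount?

Base amounts from the schedule: hit and run $19,000; discharging a firearm $62,900.
Stacking rule: highest base plus 75% of each additional charge. Highest is discharging a firearm at $62,900. Additional: $19,000 × 75% = $14,250. Combined base = $62,900 + $14,250 = $77,150.
Any prior felony conviction (+5%): $77,150 × 1.05 = $81,007.50.
Defendant is enrolled full-time in school (−20%): $81,007.50 × 0.8 = $64,806.
Firearm was used or possessed during the offense (+60%): $64,806 × 1.6 = $103,689.60.
Rounded to the nearest dollar: $103,690.

$103,690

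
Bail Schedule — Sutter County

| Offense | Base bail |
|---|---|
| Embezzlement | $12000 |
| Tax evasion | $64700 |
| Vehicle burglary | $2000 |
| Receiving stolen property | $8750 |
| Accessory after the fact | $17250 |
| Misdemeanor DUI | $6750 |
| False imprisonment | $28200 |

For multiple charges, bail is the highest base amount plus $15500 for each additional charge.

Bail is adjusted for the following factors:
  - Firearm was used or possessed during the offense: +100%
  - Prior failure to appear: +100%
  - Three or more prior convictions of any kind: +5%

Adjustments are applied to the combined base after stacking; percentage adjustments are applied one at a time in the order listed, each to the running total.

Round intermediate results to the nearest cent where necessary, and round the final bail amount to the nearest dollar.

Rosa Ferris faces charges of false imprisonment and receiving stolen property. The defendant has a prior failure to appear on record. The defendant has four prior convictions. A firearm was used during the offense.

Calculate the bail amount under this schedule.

Base amounts from the schedule: false imprisonment $28200; receiving stolen property $8750.
Stacking rule: highest base plus $15500 per additional charge. Highest is false imprisonment at $28200; 1 additional charge → +$15500. Combined base = $43700.
Firearm was used or possessed during the offense (+100%): $43700 × 2 = $87400.
Prior failure to appear (+100%): $87400 × 2 = $174800.
Three or more prior convictions of any kind (+5%): $174800 × 1.05 = $183540.

$183540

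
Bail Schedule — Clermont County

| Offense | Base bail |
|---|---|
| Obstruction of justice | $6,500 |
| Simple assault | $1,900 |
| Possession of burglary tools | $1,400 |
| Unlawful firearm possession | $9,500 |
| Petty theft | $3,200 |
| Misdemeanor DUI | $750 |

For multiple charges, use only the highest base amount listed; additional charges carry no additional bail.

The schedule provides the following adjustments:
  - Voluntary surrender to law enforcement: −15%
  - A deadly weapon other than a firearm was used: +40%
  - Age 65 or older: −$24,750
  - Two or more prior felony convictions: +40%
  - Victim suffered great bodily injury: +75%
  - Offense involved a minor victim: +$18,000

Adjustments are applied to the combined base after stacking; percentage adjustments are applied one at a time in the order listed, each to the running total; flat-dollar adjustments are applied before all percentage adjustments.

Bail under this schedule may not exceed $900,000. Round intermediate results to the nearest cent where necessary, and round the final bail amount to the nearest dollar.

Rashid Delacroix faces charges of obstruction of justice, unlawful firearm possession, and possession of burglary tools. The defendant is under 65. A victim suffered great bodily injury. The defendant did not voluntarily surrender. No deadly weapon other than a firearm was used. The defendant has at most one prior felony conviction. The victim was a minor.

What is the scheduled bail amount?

Base amounts from the schedule: obstruction of justice $6,500; unlawful firearm possession $9,500; possession of burglary tools $1,400.
Stacking rule: use the highest base only. Highest is unlawful firearm possession at $9,500. Combined base = $9,500.
Offense involved a minor victim (+$18,000 flat): $9,500 + $18,000 = $27,500.
Victim suffered great bodily injury (+75%): $27,500 × 1.75 = $48,125.
$48,125 is within the $900,000 maximum.

$48,125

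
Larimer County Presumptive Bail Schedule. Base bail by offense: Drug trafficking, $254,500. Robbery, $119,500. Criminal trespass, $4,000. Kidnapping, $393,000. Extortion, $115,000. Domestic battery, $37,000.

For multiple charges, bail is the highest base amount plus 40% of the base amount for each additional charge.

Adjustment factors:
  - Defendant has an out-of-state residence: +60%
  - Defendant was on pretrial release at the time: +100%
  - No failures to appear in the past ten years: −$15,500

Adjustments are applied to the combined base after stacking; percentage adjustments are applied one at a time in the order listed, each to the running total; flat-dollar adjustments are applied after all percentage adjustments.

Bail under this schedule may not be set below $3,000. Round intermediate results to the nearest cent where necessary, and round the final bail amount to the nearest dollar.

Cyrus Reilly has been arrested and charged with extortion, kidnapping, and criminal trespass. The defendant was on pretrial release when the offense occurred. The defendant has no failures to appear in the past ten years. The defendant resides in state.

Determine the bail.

Base amounts from the schedule: extortion $115,000; kidnapping $393,000; criminal trespass $4,000.
Stacking rule: highest base plus 40% of each additional charge. Highest is kidnapping at $393,000. Additional: $115,000 × 40% = $46,000; $4,000 × 40% = $1,600. Combined base = $393,000 + $47,600 = $440,600.
Defendant was on pretrial release at the time (+100%): $440,600 × 2 = $881,200.
No failures to appear in the past ten years (−$15,500 flat): $881,200 − $15,500 = $865,700.
$865,700 is at or above the $3,000 minimum.

$865,700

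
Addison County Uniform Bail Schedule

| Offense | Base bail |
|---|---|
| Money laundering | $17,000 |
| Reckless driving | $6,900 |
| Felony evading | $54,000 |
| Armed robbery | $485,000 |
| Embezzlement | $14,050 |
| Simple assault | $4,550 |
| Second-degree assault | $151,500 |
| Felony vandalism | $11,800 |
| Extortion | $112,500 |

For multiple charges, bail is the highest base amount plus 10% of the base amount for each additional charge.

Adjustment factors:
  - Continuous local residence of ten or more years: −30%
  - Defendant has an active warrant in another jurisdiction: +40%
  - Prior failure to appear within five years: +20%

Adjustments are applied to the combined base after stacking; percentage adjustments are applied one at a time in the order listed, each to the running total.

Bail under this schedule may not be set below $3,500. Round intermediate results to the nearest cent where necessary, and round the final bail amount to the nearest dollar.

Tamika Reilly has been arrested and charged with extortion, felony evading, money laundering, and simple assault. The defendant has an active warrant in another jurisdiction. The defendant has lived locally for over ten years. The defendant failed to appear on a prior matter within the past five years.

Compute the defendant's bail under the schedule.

$141,185

Base amounts from the schedule: extortion $112,500; felony evading $54,000; money laundering $17,000; simple assault $4,550.
Stacking rule: highest base plus 10% of each additional charge. Highest is extortion at $112,500. Additional: $54,000 × 10% = $5,400; $17,000 × 10% = $1,700; $4,550 × 10% = $455. Combined base = $112,500 + $7,555 = $120,055.
Continuous local residence of ten or more years (−30%): $120,055 × 0.7 = $84,038.50.
Defendant has an active warrant in another jurisdiction (+40%): $84,038.50 × 1.4 = $117,653.90.
Prior failure to appear within five years (+20%): $117,653.90 × 1.2 = $141,184.68.
$141,184.68 is at or above the $3,500 minimum.
Rounded to the nearest dollar: $141,185.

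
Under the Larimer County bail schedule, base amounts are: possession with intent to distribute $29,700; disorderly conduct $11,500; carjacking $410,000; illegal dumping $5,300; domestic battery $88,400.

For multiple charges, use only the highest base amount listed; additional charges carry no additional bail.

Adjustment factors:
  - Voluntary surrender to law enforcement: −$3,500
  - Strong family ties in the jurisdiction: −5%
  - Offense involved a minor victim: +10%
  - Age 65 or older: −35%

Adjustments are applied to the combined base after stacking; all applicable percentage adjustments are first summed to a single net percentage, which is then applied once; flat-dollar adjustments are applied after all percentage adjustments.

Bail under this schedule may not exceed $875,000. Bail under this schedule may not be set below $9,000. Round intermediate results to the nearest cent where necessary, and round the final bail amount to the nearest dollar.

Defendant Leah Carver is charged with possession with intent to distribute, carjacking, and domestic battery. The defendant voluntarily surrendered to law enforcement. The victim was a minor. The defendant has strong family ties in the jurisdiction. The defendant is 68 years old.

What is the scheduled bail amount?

Base amounts from the schedule: possession with intent to distribute $29,700; carjacking $410,000; domestic battery $88,400.
Stacking rule: use the highest base only. Highest is carjacking at $410,000. Combined base = $410,000.
Net percentage adjustment: −5% +10% −35% = −30%. $410,000 × 0.7 = $287,000.
Voluntary surrender to law enforcement (−$3,500 flat): $287,000 − $3,500 = $283,500.
$283,500 is within the $875,000 maximum.
$283,500 is at or above the $9,000 minimum.

$283,500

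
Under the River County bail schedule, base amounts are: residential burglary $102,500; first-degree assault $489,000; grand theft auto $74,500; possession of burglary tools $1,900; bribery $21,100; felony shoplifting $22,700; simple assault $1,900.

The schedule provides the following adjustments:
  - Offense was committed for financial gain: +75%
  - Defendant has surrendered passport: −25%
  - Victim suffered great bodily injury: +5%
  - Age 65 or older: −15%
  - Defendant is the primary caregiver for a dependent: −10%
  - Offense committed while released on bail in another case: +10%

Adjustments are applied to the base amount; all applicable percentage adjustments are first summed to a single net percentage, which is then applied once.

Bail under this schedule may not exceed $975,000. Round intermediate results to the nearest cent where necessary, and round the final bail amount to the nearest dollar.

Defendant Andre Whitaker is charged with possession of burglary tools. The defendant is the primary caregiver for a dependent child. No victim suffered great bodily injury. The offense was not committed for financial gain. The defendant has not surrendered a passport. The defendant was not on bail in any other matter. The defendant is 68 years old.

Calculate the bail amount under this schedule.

Base amounts from the schedule: possession of burglary tools $1,900.
Single charge. Combined base = $1,900.
Net percentage adjustment: −15% −10% = −25%. $1,900 × 0.75 = $1,425.
$1,425 is within the $975,000 maximum.

$1,425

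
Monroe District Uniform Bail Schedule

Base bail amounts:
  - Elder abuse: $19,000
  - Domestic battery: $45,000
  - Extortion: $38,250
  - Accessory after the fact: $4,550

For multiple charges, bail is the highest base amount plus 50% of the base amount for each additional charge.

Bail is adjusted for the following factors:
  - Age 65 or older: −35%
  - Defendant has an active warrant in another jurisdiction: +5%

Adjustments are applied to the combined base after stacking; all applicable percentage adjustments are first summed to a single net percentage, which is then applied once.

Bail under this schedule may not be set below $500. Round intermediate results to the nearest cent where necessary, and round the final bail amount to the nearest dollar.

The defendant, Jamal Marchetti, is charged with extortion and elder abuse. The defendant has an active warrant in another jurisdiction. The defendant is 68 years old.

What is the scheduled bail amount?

Base amounts from the schedule: extortion $38,250; elder abuse $19,000.
Stacking rule: highest base plus 50% of each additional charge. Highest is extortion at $38,250. Additional: $19,000 × 50% = $9,500. Combined base = $38,250 + $9,500 = $47,750.
Net percentage adjustment: −35% +5% = −30%. $47,750 × 0.7 = $33,425.
$33,425 is at or above the $500 minimum.

$33,425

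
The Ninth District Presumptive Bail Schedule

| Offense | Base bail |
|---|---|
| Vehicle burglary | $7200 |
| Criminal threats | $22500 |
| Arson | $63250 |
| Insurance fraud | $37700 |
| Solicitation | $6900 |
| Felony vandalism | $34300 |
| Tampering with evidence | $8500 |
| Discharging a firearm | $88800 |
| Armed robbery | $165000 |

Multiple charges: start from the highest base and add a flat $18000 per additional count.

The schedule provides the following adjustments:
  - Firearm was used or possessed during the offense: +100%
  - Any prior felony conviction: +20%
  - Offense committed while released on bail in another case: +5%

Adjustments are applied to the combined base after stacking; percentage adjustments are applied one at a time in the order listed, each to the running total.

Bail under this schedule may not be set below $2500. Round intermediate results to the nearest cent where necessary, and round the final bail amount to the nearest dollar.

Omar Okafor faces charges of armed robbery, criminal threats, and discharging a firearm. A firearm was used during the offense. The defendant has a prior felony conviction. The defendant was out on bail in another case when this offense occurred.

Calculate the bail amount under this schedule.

$506520

Base amounts from the schedule: armed robbery $165000; criminal threats $22500; discharging a firearm $88800.
Stacking rule: highest base plus $18000 per additional charge. Highest is armed robbery at $165000; 2 additional charges → +$36000. Combined base = $201000.
Firearm was used or possessed during the offense (+100%): $201000 × 2 = $402000.
Any prior felony conviction (+20%): $402000 × 1.2 = $482400.
Offense committed while released on bail in another case (+5%): $482400 × 1.05 = $506520.
$506520 is at or above the $2500 minimum.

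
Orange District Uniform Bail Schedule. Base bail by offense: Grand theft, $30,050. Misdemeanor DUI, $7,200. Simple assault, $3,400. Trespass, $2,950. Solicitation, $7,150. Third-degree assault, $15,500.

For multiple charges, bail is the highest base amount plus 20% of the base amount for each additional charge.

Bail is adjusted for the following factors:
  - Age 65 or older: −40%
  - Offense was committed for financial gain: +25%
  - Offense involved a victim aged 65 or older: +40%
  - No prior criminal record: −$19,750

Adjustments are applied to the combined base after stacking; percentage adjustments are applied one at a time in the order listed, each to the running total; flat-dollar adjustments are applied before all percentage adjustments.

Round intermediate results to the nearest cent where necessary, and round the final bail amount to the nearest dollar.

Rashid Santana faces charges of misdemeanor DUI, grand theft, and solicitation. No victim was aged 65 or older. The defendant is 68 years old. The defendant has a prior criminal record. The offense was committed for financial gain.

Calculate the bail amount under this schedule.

Base amounts from the schedule: misdemeanor DUI $7,200; grand theft $30,050; solicitation $7,150.
Stacking rule: highest base plus 20% of each additional charge. Highest is grand theft at $30,050. Additional: $7,200 × 20% = $1,440; $7,150 × 20% = $1,430. Combined base = $30,050 + $2,870 = $32,920.
Age 65 or older (−40%): $32,920 × 0.6 = $19,752.
Offense was committed for financial gain (+25%): $19,752 × 1.25 = $24,690.

$24,690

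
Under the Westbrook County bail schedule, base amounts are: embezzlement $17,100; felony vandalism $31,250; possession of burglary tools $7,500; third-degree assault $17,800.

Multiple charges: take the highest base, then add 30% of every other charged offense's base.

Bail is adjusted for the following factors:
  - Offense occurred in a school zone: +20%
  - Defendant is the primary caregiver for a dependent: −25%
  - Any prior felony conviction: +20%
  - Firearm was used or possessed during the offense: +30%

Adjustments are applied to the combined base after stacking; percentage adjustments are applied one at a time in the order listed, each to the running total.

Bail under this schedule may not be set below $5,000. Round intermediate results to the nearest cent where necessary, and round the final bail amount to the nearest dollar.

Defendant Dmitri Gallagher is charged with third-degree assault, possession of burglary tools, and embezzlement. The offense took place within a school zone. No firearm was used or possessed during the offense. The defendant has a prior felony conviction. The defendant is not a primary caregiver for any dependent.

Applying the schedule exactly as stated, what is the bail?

$36,259

Base amounts from the schedule: third-degree assault $17,800; possession of burglary tools $7,500; embezzlement $17,100.
Stacking rule: highest base plus 30% of each additional charge. Highest is third-degree assault at $17,800. Additional: $7,500 × 30% = $2,250; $17,100 × 30% = $5,130. Combined base = $17,800 + $7,380 = $25,180.
Offense occurred in a school zone (+20%): $25,180 × 1.2 = $30,216.
Any prior felony conviction (+20%): $30,216 × 1.2 = $36,259.20.
$36,259.20 is at or above the $5,000 minimum.
Rounded to the nearest dollar: $36,259.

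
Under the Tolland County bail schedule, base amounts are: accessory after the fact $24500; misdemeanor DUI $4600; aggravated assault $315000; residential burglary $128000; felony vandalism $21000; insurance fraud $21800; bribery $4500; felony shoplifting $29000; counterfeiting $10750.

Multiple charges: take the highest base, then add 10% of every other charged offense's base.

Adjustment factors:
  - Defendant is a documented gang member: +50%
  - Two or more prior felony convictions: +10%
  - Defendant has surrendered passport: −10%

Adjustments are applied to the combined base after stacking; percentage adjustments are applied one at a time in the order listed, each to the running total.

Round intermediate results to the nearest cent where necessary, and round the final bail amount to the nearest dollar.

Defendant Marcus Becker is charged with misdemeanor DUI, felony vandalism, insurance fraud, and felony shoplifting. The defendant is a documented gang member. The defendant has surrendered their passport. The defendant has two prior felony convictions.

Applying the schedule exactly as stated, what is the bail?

$50104

Base amounts from the schedule: misdemeanor DUI $4600; felony vandalism $21000; insurance fraud $21800; felony shoplifting $29000.
Stacking rule: highest base plus 10% of each additional charge. Highest is felony shoplifting at $29000. Additional: $4600 × 10% = $460; $21000 × 10% = $2100; $21800 × 10% = $2180. Combined base = $29000 + $4740 = $33740.
Defendant is a documented gang member (+50%): $33740 × 1.5 = $50610.
Two or more prior felony convictions (+10%): $50610 × 1.1 = $55671.
Defendant has surrendered passport (−10%): $55671 × 0.9 = $50103.90.
Rounded to the nearest dollar: $50104.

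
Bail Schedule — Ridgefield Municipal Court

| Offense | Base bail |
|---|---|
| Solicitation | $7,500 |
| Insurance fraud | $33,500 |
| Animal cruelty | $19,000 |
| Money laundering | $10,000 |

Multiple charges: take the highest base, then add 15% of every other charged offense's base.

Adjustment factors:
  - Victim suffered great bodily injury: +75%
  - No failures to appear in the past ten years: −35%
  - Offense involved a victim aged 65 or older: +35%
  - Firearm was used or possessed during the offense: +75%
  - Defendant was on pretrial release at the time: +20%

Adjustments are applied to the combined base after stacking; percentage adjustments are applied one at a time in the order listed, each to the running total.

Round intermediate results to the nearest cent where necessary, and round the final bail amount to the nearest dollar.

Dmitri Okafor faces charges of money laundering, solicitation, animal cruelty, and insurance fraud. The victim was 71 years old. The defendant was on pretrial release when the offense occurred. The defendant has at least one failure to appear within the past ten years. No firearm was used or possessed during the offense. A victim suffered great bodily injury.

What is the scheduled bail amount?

Base amounts from the schedule: money laundering $10,000; solicitation $7,500; animal cruelty $19,000; insurance fraud $33,500.
Stacking rule: highest base plus 15% of each additional charge. Highest is insurance fraud at $33,500. Additional: $10,000 × 15% = $1,500; $7,500 × 15% = $1,125; $19,000 × 15% = $2,850. Combined base = $33,500 + $5,475 = $38,975.
Victim suffered great bodily injury (+75%): $38,975 × 1.75 = $68,206.25.
Offense involved a victim aged 65 or older (+35%): $68,206.25 × 1.35 = $92,078.44.
Defendant was on pretrial release at the time (+20%): $92,078.44 × 1.2 = $110,494.13.
Rounded to the nearest dollar: $110,494.

$110,494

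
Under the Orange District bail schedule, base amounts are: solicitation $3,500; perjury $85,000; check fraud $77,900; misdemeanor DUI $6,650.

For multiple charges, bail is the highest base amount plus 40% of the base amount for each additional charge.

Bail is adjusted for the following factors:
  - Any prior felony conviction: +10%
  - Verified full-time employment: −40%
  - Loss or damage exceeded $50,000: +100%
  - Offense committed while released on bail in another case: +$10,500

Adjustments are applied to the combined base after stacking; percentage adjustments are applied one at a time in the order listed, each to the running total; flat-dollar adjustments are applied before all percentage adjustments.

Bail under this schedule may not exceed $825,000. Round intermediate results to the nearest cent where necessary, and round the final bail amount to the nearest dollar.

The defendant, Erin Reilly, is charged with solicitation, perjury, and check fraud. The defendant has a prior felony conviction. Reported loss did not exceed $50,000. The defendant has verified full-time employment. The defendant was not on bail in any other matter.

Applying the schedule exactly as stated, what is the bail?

$77,590

Base amounts from the schedule: solicitation $3,500; perjury $85,000; check fraud $77,900.
Stacking rule: highest base plus 40% of each additional charge. Highest is perjury at $85,000. Additional: $3,500 × 40% = $1,400; $77,900 × 40% = $31,160. Combined base = $85,000 + $32,560 = $117,560.
Any prior felony conviction (+10%): $117,560 × 1.1 = $129,316.
Verified full-time employment (−40%): $129,316 × 0.6 = $77,589.60.
$77,589.60 is within the $825,000 maximum.
Rounded to the nearest dollar: $77,590.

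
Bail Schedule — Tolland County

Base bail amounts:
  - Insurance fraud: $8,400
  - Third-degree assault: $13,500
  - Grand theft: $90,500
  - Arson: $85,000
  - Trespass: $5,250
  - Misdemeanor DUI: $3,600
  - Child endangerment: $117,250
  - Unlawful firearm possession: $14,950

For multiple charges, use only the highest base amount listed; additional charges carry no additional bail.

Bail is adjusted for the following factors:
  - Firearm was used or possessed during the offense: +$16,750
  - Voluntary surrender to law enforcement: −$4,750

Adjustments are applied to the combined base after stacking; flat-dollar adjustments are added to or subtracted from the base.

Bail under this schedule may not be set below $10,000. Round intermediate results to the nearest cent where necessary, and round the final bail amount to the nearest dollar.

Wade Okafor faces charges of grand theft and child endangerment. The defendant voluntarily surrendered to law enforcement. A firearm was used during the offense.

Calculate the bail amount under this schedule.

$129,250

Base amounts from the schedule: grand theft $90,500; child endangerment $117,250.
Stacking rule: use the highest base only. Highest is child endangerment at $117,250. Combined base = $117,250.
Firearm was used or possessed during the offense (+$16,750 flat): $117,250 + $16,750 = $134,000.
Voluntary surrender to law enforcement (−$4,750 flat): $134,000 − $4,750 = $129,250.
$129,250 is at or above the $10,000 minimum.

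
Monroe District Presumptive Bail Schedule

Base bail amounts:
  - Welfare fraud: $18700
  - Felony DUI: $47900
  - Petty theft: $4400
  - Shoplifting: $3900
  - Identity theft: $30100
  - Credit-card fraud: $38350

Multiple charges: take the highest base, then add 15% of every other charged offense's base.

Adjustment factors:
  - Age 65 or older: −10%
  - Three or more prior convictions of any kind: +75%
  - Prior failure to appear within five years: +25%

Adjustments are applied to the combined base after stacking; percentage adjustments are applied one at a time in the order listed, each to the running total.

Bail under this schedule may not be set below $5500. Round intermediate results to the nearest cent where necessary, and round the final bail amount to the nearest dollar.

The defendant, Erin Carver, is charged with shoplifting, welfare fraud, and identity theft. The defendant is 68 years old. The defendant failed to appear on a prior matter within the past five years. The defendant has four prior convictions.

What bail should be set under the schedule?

Base amounts from the schedule: shoplifting $3900; welfare fraud $18700; identity theft $30100.
Stacking rule: highest base plus 15% of each additional charge. Highest is identity theft at $30100. Additional: $3900 × 15% = $585; $18700 × 15% = $2805. Combined base = $30100 + $3390 = $33490.
Age 65 or older (−10%): $33490 × 0.9 = $30141.
Three or more prior convictions of any kind (+75%): $30141 × 1.75 = $52746.75.
Prior failure to appear within five years (+25%): $52746.75 × 1.25 = $65933.44.
$65933.44 is at or above the $5500 minimum.
Rounded to the nearest dollar: $65933.

$65933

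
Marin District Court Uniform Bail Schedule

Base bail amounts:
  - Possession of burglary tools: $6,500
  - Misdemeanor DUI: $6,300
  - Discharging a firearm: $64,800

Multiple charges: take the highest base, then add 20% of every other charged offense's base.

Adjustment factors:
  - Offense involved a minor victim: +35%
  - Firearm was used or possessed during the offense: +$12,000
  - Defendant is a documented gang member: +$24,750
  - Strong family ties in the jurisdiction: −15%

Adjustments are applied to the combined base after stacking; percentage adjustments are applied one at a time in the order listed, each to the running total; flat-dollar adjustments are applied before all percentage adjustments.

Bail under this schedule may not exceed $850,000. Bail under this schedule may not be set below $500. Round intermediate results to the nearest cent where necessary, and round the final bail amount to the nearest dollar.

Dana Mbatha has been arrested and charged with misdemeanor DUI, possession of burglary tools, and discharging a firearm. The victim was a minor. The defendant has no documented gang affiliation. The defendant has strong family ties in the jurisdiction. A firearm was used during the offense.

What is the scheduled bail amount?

$91,066

Base amounts from the schedule: misdemeanor DUI $6,300; possession of burglary tools $6,500; discharging a firearm $64,800.
Stacking rule: highest base plus 20% of each additional charge. Highest is discharging a firearm at $64,800. Additional: $6,300 × 20% = $1,260; $6,500 × 20% = $1,300. Combined base = $64,800 + $2,560 = $67,360.
Firearm was used or possessed during the offense (+$12,000 flat): $67,360 + $12,000 = $79,360.
Offense involved a minor victim (+35%): $79,360 × 1.35 = $107,136.
Strong family ties in the jurisdiction (−15%): $107,136 × 0.85 = $91,065.60.
$91,065.60 is within the $850,000 maximum.
$91,065.60 is at or above the $500 minimum.
Rounded to the nearest dollar: $91,066.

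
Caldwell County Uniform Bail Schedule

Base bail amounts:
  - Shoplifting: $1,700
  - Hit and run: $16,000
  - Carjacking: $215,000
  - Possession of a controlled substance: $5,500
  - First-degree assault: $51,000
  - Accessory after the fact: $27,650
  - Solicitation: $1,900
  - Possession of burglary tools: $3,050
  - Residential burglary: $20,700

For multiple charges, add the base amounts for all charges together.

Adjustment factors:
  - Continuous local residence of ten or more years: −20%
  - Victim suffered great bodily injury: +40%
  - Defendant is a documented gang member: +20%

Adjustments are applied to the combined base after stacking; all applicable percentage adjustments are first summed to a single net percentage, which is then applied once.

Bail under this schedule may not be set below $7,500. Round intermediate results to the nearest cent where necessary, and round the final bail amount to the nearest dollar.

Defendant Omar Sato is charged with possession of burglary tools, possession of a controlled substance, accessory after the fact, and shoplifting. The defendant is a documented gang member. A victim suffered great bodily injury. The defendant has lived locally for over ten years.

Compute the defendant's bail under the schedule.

Base amounts from the schedule: possession of burglary tools $3,050; possession of a controlled substance $5,500; accessory after the fact $27,650; shoplifting $1,700.
Stacking rule: sum of all bases. $3,050 + $5,500 + $27,650 + $1,700 = $37,900.
Net percentage adjustment: −20% +40% +20% = +40%. $37,900 × 1.4 = $53,060.
$53,060 is at or above the $7,500 minimum.

$53,060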